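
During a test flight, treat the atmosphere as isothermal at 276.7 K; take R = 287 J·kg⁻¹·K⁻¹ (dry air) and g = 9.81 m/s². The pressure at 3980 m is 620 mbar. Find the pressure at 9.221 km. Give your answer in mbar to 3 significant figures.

Scale height: H = RT/g = 287 × 276.7 / 9.81 = 8095.1 m.
Between two levels, P₂ = P₁ exp(−Δz/H) with Δz = z₂ − z₁.
Δz = 9221.0 − 3980.0 = 5241.0 m; Δz/H = 5241.0/8095.1 = 0.64743.
P₂ = 620 × exp(−0.64743) = 620 × 0.52339 = 324.50 mbar.

P ≈ 325 mbar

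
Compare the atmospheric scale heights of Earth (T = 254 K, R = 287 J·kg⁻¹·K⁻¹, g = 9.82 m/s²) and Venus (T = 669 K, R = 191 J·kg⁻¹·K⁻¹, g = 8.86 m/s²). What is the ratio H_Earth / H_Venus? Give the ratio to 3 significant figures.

H = RT/g for each body.
H_Earth = 287 × 254 / 9.82 = 7423.4 m.
H_Venus = 191 × 669 / 8.86 = 14422 m.
H_Earth/H_Venus = 7423.4/14422 = 0.51473.

H_Earth/H_Venus ≈ 0.515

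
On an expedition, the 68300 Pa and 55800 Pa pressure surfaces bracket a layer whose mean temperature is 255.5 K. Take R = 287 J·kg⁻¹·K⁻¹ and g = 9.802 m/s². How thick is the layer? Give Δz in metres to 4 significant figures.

Hypsometric equation: Δz = (R T̄/g) ln(P₁/P₂).
R T̄/g = 287 × 255.5 / 9.802 = 7481.0 m.
ln(68300/55800) = ln(1.2240) = 0.20212.
Δz = 7481.0 × 0.20212 = 1512.1 m.

Δz ≈ 1512 m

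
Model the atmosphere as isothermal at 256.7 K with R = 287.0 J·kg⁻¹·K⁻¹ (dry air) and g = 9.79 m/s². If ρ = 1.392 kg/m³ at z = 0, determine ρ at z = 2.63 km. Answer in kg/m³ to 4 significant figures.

Scale height: H = RT/g = 287.0 × 256.7 / 9.79 = 7525.3 m.
In an isothermal atmosphere, density decays like pressure: ρ = ρ₀ exp(−z/H).
z/H = 2630.0/7525.3 = 0.34949; exp(−0.34949) = 0.70505.
ρ = 1.392 × 0.70505 = 0.98143 kg/m³.

ρ ≈ 0.9814 kg/m³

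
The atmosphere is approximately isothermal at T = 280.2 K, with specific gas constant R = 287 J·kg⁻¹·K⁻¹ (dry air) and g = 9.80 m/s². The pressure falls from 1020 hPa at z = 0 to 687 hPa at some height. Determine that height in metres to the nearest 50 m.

z ≈ 3250 m

Scale height: H = RT/g = 287 × 280.2 / 9.80 = 8205.9 m.
Invert the barometric formula: z = H ln(P₀/P).
P₀/P = 1020/687 = 1.4847; ln(1.4847) = 0.39521.
z = 8205.9 × 0.39521 = 3243.1 m.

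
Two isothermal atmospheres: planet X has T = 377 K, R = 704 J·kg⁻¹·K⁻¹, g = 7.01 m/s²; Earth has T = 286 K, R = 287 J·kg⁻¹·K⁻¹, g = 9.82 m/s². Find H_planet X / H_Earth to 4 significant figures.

H_planet X/H_Earth ≈ 4.530

H = RT/g for each body.
H_planet X = 704 × 377 / 7.01 = 37861 m.
H_Earth = 287 × 286 / 9.82 = 8358.7 m.
H_planet X/H_Earth = 37861/8358.7 = 4.5295.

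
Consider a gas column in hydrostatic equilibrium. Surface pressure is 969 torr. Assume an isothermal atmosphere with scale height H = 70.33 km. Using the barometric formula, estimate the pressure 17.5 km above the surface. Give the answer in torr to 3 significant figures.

P ≈ 756 torr

Barometric formula: P = P₀ exp(−z/H).
z/H = 17500/70330 = 0.24883; exp(−0.24883) = 0.77971.
P = 969 × 0.77971 = 755.54 torr.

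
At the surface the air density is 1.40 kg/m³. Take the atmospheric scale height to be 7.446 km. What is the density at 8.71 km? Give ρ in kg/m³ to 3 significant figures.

In an isothermal atmosphere, density decays like pressure: ρ = ρ₀ exp(−z/H).
z/H = 8710.0/7446.0 = 1.1698; exp(−1.1698) = 0.31043.
ρ = 1.40 × 0.31043 = 0.43460 kg/m³.

ρ ≈ 0.435 kg/m³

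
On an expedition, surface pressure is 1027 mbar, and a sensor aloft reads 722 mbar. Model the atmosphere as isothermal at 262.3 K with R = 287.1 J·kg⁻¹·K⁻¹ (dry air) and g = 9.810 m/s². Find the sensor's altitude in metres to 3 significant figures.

z ≈ 2700 m

Scale height: H = RT/g = 287.1 × 262.3 / 9.810 = 7676.5 m.
Invert the barometric formula: z = H ln(P₀/P).
P₀/P = 1027/722 = 1.4224; ln(1.4224) = 0.35235.
z = 7676.5 × 0.35235 = 2704.8 m.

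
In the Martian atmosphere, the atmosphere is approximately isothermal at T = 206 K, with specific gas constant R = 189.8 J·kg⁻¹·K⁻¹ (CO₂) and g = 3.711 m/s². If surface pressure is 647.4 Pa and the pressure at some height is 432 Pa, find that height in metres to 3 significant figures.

z ≈ 4260 m

Scale height: H = RT/g = 189.8 × 206 / 3.711 = 10536 m.
Invert the barometric formula: z = H ln(P₀/P).
P₀/P = 647.4/432 = 1.4986; ln(1.4986) = 0.40453.
z = 10536 × 0.40453 = 4262.1 m.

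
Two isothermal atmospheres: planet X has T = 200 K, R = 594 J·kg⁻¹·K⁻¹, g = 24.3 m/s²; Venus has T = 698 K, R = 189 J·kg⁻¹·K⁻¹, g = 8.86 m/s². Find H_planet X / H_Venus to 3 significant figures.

H = RT/g for each body.
H_planet X = 594 × 200 / 24.3 = 4888.9 m.
H_Venus = 189 × 698 / 8.86 = 14890 m.
H_planet X/H_Venus = 4888.9/14890 = 0.32833.

H_planet X/H_Venus ≈ 0.328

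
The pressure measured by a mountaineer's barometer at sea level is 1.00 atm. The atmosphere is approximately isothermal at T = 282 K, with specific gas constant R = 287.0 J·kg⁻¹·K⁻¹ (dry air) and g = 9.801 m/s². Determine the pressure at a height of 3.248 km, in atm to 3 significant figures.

P ≈ 0.675 atm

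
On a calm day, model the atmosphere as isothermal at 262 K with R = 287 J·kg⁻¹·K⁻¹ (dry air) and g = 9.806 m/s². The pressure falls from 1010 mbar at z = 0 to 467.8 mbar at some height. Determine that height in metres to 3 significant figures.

z ≈ 5900 m

Scale height: H = RT/g = 287 × 262 / 9.806 = 7668.2 m.
Invert the barometric formula: z = H ln(P₀/P).
P₀/P = 1010/467.8 = 2.1590; ln(2.1590) = 0.76965.
z = 7668.2 × 0.76965 = 5901.8 m.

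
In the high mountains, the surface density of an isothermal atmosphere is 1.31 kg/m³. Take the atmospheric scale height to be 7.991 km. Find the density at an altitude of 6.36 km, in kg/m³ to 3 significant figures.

In an isothermal atmosphere, density decays like pressure: ρ = ρ₀ exp(−z/H).
z/H = 6360.0/7991.0 = 0.79590; exp(−0.79590) = 0.45117.
ρ = 1.31 × 0.45117 = 0.59103 kg/m³.

ρ ≈ 0.591 kg/m³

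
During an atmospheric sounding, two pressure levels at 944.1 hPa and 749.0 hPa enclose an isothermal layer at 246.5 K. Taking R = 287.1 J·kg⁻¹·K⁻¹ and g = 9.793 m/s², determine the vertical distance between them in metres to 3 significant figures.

Δz ≈ 1670 m

Hypsometric equation: Δz = (R T̄/g) ln(P₁/P₂).
R T̄/g = 287.1 × 246.5 / 9.793 = 7226.6 m.
ln(944.1/749.0) = ln(1.2605) = 0.23151.
Δz = 7226.6 × 0.23151 = 1673.0 m.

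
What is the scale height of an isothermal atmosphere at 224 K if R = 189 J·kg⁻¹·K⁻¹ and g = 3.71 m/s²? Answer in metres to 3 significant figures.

H ≈ 11400 m

The scale height of an isothermal atmosphere is H = RT/g.
H = 189 × 224 / 3.71 = 42336/3.71 = 11411 m.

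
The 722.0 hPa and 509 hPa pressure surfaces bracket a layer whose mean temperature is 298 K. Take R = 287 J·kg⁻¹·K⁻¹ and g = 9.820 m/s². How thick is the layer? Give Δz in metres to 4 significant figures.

Hypsometric equation: Δz = (R T̄/g) ln(P₁/P₂).
R T̄/g = 287 × 298 / 9.820 = 8709.4 m.
ln(722.0/509) = ln(1.4185) = 0.34960.
Δz = 8709.4 × 0.34960 = 3044.8 m.

Δz ≈ 3045 m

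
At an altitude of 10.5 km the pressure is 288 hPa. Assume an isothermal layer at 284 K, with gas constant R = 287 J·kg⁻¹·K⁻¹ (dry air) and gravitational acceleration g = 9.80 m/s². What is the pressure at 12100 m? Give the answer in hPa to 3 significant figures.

P ≈ 238 hPa

Scale height: H = RT/g = 287 × 284 / 9.80 = 8317.1 m.
Between two levels, P₂ = P₁ exp(−Δz/H) with Δz = z₂ − z₁.
Δz = 12100 − 10500 = 1600.0 m; Δz/H = 1600.0/8317.1 = 0.19237.
P₂ = 288 × exp(−0.19237) = 288 × 0.82500 = 237.60 hPa.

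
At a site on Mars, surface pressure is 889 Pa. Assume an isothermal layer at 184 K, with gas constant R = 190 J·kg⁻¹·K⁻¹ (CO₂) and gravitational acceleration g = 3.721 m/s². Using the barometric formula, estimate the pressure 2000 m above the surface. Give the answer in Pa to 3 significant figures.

Scale height: H = RT/g = 190 × 184 / 3.721 = 9395.3 m.
Barometric formula: P = P₀ exp(−z/H).
z/H = 2000.0/9395.3 = 0.21287; exp(−0.21287) = 0.80826.
P = 889 × 0.80826 = 718.54 Pa.

P ≈ 719 Pa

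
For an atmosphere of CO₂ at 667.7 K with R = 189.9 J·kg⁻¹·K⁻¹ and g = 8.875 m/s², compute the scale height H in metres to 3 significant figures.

The scale height of an isothermal atmosphere is H = RT/g.
H = 189.9 × 667.7 / 8.875 = 126800/8.875 = 14287 m.

H ≈ 14300 m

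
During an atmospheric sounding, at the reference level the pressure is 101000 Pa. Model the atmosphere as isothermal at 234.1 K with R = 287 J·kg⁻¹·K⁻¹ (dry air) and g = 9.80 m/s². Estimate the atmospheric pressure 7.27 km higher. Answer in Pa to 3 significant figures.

Scale height: H = RT/g = 287 × 234.1 / 9.80 = 6855.8 m.
Barometric formula: P = P₀ exp(−z/H).
z/H = 7270.0/6855.8 = 1.0604; exp(−1.0604) = 0.34632.
P = 101000 × 0.34632 = 34978 Pa.

P ≈ 35000 Pa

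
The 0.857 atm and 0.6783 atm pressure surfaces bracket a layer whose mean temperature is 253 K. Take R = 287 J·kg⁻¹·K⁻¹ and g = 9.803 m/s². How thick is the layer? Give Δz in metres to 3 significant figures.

Hypsometric equation: Δz = (R T̄/g) ln(P₁/P₂).
R T̄/g = 287 × 253 / 9.803 = 7407.0 m.
ln(0.857/0.6783) = ln(1.2635) = 0.23389.
Δz = 7407.0 × 0.23389 = 1732.4 m.

Δz ≈ 1730 m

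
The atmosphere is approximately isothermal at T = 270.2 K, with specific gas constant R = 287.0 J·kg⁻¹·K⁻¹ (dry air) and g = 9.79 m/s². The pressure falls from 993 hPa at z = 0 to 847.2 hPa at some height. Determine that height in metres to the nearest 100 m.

z ≈ 1300 m

Scale height: H = RT/g = 287.0 × 270.2 / 9.79 = 7921.1 m.
Invert the barometric formula: z = H ln(P₀/P).
P₀/P = 993/847.2 = 1.1721; ln(1.1721) = 0.15880.
z = 7921.1 × 0.15880 = 1257.9 m.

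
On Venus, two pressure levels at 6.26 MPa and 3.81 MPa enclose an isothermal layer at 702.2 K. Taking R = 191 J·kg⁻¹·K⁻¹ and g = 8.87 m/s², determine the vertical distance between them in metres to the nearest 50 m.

Δz ≈ 7500 m

Hypsometric equation: Δz = (R T̄/g) ln(P₁/P₂).
R T̄/g = 191 × 702.2 / 8.87 = 15121 m.
ln(6.26/3.81) = ln(1.6430) = 0.49652.
Δz = 15121 × 0.49652 = 7507.9 m.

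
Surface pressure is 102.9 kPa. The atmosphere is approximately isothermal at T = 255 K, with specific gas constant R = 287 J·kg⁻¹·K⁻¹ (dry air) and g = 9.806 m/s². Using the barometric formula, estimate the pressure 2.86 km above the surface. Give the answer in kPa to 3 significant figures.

P ≈ 70.1 kPa

Scale height: H = RT/g = 287 × 255 / 9.806 = 7463.3 m.
Barometric formula: P = P₀ exp(−z/H).
z/H = 2860.0/7463.3 = 0.38321; exp(−0.38321) = 0.68167.
P = 102.9 × 0.68167 = 70.144 kPa.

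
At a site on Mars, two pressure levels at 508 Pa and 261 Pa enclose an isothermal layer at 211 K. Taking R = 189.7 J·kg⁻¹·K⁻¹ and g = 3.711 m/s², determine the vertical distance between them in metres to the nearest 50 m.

Δz ≈ 7200 m

Hypsometric equation: Δz = (R T̄/g) ln(P₁/P₂).
R T̄/g = 189.7 × 211 / 3.711 = 10786 m.
ln(508/261) = ln(1.9464) = 0.66598.
Δz = 10786 × 0.66598 = 7183.3 m.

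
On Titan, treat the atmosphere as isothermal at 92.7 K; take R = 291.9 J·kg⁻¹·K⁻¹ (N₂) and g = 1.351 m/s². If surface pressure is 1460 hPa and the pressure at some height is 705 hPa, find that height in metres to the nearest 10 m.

Scale height: H = RT/g = 291.9 × 92.7 / 1.351 = 20029 m.
Invert the barometric formula: z = H ln(P₀/P).
P₀/P = 1460/705 = 2.0709; ln(2.0709) = 0.72798.
z = 20029 × 0.72798 = 14581 m.

z ≈ 14580 m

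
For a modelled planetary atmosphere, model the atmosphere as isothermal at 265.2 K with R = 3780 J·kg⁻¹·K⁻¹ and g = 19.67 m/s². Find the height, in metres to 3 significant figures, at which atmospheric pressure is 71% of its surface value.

z ≈ 17500 m

Scale height: H = RT/g = 3780 × 265.2 / 19.67 = 50964 m.
Set P/P₀ = exp(−z/H) = 0.71, so z = −H ln(0.71).
−ln(0.71) = 0.34249; z = 50964 × 0.34249 = 17455 m.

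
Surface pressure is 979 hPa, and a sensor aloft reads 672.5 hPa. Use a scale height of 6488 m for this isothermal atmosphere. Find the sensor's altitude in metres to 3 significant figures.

z ≈ 2440 m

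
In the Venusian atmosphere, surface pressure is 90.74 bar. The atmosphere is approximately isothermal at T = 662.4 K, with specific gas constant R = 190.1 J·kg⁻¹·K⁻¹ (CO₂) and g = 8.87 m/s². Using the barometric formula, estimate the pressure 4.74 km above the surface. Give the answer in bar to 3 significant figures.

Scale height: H = RT/g = 190.1 × 662.4 / 8.87 = 14196 m.
Barometric formula: P = P₀ exp(−z/H).
z/H = 4740.0/14196 = 0.33390; exp(−0.33390) = 0.71613.
P = 90.74 × 0.71613 = 64.982 bar.

P ≈ 65.0 bar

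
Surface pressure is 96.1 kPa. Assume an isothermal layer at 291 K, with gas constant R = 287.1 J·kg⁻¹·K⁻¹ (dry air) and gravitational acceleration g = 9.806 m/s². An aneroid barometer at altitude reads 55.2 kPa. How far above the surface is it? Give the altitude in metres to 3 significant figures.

z ≈ 4720 m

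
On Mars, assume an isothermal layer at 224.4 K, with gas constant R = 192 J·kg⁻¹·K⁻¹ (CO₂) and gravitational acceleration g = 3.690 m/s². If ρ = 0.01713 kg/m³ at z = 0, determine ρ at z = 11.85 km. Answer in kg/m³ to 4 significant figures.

Scale height: H = RT/g = 192 × 224.4 / 3.690 = 11676 m.
In an isothermal atmosphere, density decays like pressure: ρ = ρ₀ exp(−z/H).
z/H = 11850/11676 = 1.0149; exp(−1.0149) = 0.36244.
ρ = 0.01713 × 0.36244 = 0.0062086 kg/m³.

ρ ≈ 0.006209 kg/m³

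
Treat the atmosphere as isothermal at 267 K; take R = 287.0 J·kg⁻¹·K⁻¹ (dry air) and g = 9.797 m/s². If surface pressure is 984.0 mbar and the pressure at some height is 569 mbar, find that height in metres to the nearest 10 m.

z ≈ 4280 m

Scale height: H = RT/g = 287.0 × 267 / 9.797 = 7821.7 m.
Invert the barometric formula: z = H ln(P₀/P).
P₀/P = 984.0/569 = 1.7293; ln(1.7293) = 0.54772.
z = 7821.7 × 0.54772 = 4284.1 m.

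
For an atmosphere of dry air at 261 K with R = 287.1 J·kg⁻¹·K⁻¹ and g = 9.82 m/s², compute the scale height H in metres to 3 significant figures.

H ≈ 7630 m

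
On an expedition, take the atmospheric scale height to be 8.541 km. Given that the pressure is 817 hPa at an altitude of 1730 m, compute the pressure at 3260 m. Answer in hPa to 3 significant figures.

Between two levels, P₂ = P₁ exp(−Δz/H) with Δz = z₂ − z₁.
Δz = 3260.0 − 1730.0 = 1530.0 m; Δz/H = 1530.0/8541.0 = 0.17914.
P₂ = 817 × exp(−0.17914) = 817 × 0.83599 = 683.00 hPa.

P ≈ 683 hPa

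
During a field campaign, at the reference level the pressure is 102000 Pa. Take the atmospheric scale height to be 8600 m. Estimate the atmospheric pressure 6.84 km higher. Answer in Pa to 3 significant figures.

Barometric formula: P = P₀ exp(−z/H).
z/H = 6840.0/8600.0 = 0.79535; exp(−0.79535) = 0.45142.
P = 102000 × 0.45142 = 46045 Pa.

P ≈ 46000 Pa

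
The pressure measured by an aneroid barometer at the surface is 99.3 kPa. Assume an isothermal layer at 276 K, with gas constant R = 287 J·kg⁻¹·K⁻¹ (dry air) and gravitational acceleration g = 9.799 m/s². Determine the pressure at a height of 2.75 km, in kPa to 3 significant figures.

P ≈ 70.7 kPa

Scale height: H = RT/g = 287 × 276 / 9.799 = 8083.7 m.
Barometric formula: P = P₀ exp(−z/H).
z/H = 2750.0/8083.7 = 0.34019; exp(−0.34019) = 0.71164.
P = 99.3 × 0.71164 = 70.666 kPa.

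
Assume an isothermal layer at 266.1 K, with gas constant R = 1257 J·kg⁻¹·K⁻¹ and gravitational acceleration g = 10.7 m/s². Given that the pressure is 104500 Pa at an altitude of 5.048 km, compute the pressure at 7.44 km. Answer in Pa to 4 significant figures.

Scale height: H = RT/g = 1257 × 266.1 / 10.7 = 31261 m.
Between two levels, P₂ = P₁ exp(−Δz/H) with Δz = z₂ − z₁.
Δz = 7440.0 − 5048.0 = 2392.0 m; Δz/H = 2392.0/31261 = 0.076517.
P₂ = 104500 × exp(−0.076517) = 104500 × 0.92634 = 96803 Pa.

P ≈ 96800 Pa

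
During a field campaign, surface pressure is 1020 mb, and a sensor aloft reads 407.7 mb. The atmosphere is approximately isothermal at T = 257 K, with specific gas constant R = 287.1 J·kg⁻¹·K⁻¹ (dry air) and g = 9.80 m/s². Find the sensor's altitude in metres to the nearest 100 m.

z ≈ 6900 m

Scale height: H = RT/g = 287.1 × 257 / 9.80 = 7529.1 m.
Invert the barometric formula: z = H ln(P₀/P).
P₀/P = 1020/407.7 = 2.5018; ln(2.5018) = 0.91701.
z = 7529.1 × 0.91701 = 6904.3 m.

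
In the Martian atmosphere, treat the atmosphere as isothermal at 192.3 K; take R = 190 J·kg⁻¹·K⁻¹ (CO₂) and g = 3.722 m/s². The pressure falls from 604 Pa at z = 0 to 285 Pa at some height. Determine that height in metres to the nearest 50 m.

z ≈ 7350 m

Scale height: H = RT/g = 190 × 192.3 / 3.722 = 9816.5 m.
Invert the barometric formula: z = H ln(P₀/P).
P₀/P = 604/285 = 2.1193; ln(2.1193) = 0.75109.
z = 9816.5 × 0.75109 = 7373.1 m.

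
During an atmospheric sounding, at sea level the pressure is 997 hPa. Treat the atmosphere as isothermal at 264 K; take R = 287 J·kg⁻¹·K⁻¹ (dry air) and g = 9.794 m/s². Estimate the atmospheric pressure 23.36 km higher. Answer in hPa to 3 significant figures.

Scale height: H = RT/g = 287 × 264 / 9.794 = 7736.2 m.
Barometric formula: P = P₀ exp(−z/H).
z/H = 23360/7736.2 = 3.0196; exp(−3.0196) = 0.048821.
P = 997 × 0.048821 = 48.675 hPa.

P ≈ 48.7 hPa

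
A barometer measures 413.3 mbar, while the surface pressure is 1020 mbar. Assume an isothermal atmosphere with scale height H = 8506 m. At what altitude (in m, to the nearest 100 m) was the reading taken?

z ≈ 7700 m

Invert the barometric formula: z = H ln(P₀/P).
P₀/P = 1020/413.3 = 2.4679; ln(2.4679) = 0.90337.
z = 8506.0 × 0.90337 = 7684.1 m.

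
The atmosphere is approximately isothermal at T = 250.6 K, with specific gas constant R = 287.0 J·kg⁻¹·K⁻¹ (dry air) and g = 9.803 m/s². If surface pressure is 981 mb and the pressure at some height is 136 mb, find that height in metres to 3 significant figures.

z ≈ 14500 m

Scale height: H = RT/g = 287.0 × 250.6 / 9.803 = 7336.8 m.
Invert the barometric formula: z = H ln(P₀/P).
P₀/P = 981/136 = 7.2132; ln(7.2132) = 1.9759.
z = 7336.8 × 1.9759 = 14497 m.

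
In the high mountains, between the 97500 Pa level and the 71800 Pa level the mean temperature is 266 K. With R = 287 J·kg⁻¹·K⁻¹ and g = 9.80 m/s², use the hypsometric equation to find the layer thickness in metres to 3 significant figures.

Δz ≈ 2380 m

Hypsometric equation: Δz = (R T̄/g) ln(P₁/P₂).
R T̄/g = 287 × 266 / 9.80 = 7790.0 m.
ln(97500/71800) = ln(1.3579) = 0.30594.
Δz = 7790.0 × 0.30594 = 2383.3 m.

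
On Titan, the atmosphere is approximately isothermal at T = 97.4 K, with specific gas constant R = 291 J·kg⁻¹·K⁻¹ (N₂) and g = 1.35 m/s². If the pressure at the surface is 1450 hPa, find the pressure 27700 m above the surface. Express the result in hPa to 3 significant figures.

P ≈ 388 hPa

Scale height: H = RT/g = 291 × 97.4 / 1.35 = 20995 m.
Barometric formula: P = P₀ exp(−z/H).
z/H = 27700/20995 = 1.3194; exp(−1.3194) = 0.26730.
P = 1450 × 0.26730 = 387.58 hPa.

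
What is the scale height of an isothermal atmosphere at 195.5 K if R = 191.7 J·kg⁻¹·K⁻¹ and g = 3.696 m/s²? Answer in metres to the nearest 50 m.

H ≈ 10150 m

The scale height of an isothermal atmosphere is H = RT/g.
H = 191.7 × 195.5 / 3.696 = 37477/3.696 = 10140 m.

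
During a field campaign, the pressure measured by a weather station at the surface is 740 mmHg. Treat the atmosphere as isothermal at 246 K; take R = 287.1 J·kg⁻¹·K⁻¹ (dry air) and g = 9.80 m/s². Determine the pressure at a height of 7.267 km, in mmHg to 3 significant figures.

P ≈ 270 mmHg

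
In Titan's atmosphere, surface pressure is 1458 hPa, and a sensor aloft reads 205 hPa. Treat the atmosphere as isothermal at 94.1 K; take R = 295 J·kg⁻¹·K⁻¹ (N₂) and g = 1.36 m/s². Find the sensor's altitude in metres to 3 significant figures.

z ≈ 40000 m

Scale height: H = RT/g = 295 × 94.1 / 1.36 = 20411 m.
Invert the barometric formula: z = H ln(P₀/P).
P₀/P = 1458/205 = 7.1122; ln(7.1122) = 1.9618.
z = 20411 × 1.9618 = 40042 m.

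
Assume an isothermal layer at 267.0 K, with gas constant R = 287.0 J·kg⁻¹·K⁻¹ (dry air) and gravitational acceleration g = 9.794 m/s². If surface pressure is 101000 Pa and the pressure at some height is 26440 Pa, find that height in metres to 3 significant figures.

z ≈ 10500 m

Scale height: H = RT/g = 287.0 × 267.0 / 9.794 = 7824.1 m.
Invert the barometric formula: z = H ln(P₀/P).
P₀/P = 101000/26440 = 3.8200; ln(3.8200) = 1.3403.
z = 7824.1 × 1.3403 = 10487 m.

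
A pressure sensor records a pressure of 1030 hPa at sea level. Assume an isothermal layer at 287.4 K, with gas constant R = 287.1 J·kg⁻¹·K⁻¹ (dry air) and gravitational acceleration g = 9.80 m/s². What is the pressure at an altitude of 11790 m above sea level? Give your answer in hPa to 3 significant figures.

P ≈ 254 hPa

Scale height: H = RT/g = 287.1 × 287.4 / 9.80 = 8419.6 m.
Barometric formula: P = P₀ exp(−z/H).
z/H = 11790/8419.6 = 1.4003; exp(−1.4003) = 0.24652.
P = 1030 × 0.24652 = 253.92 hPa.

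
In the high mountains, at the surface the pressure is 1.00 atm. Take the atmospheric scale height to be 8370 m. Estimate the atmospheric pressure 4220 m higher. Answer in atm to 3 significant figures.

P ≈ 0.604 atm

Barometric formula: P = P₀ exp(−z/H).
z/H = 4220.0/8370.0 = 0.50418; exp(−0.50418) = 0.60400.
P = 1.00 × 0.60400 = 0.60400 atm.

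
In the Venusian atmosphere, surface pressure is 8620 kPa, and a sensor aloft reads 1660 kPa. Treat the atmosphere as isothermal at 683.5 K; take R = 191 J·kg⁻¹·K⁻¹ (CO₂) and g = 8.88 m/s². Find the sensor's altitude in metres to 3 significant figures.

Scale height: H = RT/g = 191 × 683.5 / 8.88 = 14701 m.
Invert the barometric formula: z = H ln(P₀/P).
P₀/P = 8620/1660 = 5.1928; ln(5.1928) = 1.6473.
z = 14701 × 1.6473 = 24217 m.

z ≈ 24200 m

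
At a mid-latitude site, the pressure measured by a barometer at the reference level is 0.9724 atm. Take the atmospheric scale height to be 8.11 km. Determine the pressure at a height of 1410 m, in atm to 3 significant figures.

P ≈ 0.817 atm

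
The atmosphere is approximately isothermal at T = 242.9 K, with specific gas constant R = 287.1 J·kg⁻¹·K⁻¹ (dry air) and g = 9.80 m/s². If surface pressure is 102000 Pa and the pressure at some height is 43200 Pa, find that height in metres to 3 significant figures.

Scale height: H = RT/g = 287.1 × 242.9 / 9.80 = 7116.0 m.
Invert the barometric formula: z = H ln(P₀/P).
P₀/P = 102000/43200 = 2.3611; ln(2.3611) = 0.85913.
z = 7116.0 × 0.85913 = 6113.6 m.

z ≈ 6110 m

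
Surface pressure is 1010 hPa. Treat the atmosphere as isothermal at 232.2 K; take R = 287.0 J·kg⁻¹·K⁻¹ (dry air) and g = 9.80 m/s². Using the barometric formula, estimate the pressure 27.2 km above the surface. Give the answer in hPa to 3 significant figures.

Scale height: H = RT/g = 287.0 × 232.2 / 9.80 = 6800.1 m.
Barometric formula: P = P₀ exp(−z/H).
z/H = 27200/6800.1 = 3.9999; exp(−3.9999) = 0.018317.
P = 1010 × 0.018317 = 18.500 hPa.

P ≈ 18.5 hPa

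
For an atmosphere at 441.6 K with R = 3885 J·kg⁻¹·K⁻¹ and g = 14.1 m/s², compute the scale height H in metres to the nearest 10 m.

H ≈ 121670 m

The scale height of an isothermal atmosphere is H = RT/g.
H = 3885 × 441.6 / 14.1 = 1715600/14.1 = 121670 m.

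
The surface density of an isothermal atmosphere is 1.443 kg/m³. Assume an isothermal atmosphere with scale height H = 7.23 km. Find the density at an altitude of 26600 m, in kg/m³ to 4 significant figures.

ρ ≈ 0.03643 kg/m³

In an isothermal atmosphere, density decays like pressure: ρ = ρ₀ exp(−z/H).
z/H = 26600/7230.0 = 3.6791; exp(−3.6791) = 0.025246.
ρ = 1.443 × 0.025246 = 0.036430 kg/m³.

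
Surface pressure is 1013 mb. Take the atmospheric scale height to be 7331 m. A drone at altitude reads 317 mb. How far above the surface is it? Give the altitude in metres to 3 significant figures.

Invert the barometric formula: z = H ln(P₀/P).
P₀/P = 1013/317 = 3.1956; ln(3.1956) = 1.1618.
z = 7331.0 × 1.1618 = 8517.2 m.

z ≈ 8520 m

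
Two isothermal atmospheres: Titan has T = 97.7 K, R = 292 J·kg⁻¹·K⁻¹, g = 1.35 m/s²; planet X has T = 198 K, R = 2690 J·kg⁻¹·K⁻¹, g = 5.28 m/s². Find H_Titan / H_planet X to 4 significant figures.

H_Titan/H_planet X ≈ 0.2095

H = RT/g for each body.
H_Titan = 292 × 97.7 / 1.35 = 21132 m.
H_planet X = 2690 × 198 / 5.28 = 100880 m.
H_Titan/H_planet X = 21132/100880 = 0.20948.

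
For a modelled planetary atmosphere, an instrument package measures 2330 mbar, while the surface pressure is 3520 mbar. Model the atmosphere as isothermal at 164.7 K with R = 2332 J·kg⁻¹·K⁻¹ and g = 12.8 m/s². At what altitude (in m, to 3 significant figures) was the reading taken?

z ≈ 12400 m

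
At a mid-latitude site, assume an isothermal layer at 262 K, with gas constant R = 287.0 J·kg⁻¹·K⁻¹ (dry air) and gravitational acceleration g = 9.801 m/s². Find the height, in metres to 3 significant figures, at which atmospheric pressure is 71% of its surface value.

Scale height: H = RT/g = 287.0 × 262 / 9.801 = 7672.1 m.
Set P/P₀ = exp(−z/H) = 0.71, so z = −H ln(0.71).
−ln(0.71) = 0.34249; z = 7672.1 × 0.34249 = 2627.6 m.

z ≈ 2630 m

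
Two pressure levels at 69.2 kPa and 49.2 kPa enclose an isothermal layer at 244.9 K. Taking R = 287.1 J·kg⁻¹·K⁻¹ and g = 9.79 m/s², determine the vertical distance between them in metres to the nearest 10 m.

Δz ≈ 2450 m

Hypsometric equation: Δz = (R T̄/g) ln(P₁/P₂).
R T̄/g = 287.1 × 244.9 / 9.79 = 7181.9 m.
ln(69.2/49.2) = ln(1.4065) = 0.34110.
Δz = 7181.9 × 0.34110 = 2449.7 m.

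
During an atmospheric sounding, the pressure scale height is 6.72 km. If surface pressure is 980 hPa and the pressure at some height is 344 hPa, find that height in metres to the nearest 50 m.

Invert the barometric formula: z = H ln(P₀/P).
P₀/P = 980/344 = 2.8488; ln(2.8488) = 1.0469.
z = 6720.0 × 1.0469 = 7035.2 m.

z ≈ 7050 m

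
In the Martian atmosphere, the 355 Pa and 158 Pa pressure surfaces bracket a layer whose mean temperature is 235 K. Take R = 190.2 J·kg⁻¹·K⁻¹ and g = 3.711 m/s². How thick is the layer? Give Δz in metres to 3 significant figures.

Hypsometric equation: Δz = (R T̄/g) ln(P₁/P₂).
R T̄/g = 190.2 × 235 / 3.711 = 12044 m.
ln(355/158) = ln(2.2468) = 0.80951.
Δz = 12044 × 0.80951 = 9749.7 m.

Δz ≈ 9750 m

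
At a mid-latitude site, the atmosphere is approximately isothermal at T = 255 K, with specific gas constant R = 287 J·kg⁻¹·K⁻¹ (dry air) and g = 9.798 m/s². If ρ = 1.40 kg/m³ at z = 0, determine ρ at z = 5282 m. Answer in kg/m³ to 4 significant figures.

Scale height: H = RT/g = 287 × 255 / 9.798 = 7469.4 m.
In an isothermal atmosphere, density decays like pressure: ρ = ρ₀ exp(−z/H).
z/H = 5282.0/7469.4 = 0.70715; exp(−0.70715) = 0.49305.
ρ = 1.40 × 0.49305 = 0.69027 kg/m³.

ρ ≈ 0.6903 kg/m³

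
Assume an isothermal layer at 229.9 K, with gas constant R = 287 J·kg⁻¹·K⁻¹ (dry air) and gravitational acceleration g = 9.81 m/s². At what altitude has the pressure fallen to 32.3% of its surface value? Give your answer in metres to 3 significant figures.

z ≈ 7600 m

Scale height: H = RT/g = 287 × 229.9 / 9.81 = 6725.9 m.
Set P/P₀ = exp(−z/H) = 0.323, so z = −H ln(0.323).
−ln(0.323) = 1.1301; z = 6725.9 × 1.1301 = 7600.9 m.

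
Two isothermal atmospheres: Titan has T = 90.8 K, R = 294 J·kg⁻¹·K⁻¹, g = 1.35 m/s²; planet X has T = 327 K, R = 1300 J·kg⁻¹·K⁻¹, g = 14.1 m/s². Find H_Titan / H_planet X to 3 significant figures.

H = RT/g for each body.
H_Titan = 294 × 90.8 / 1.35 = 19774 m.
H_planet X = 1300 × 327 / 14.1 = 30149 m.
H_Titan/H_planet X = 19774/30149 = 0.65588.

H_Titan/H_planet X ≈ 0.656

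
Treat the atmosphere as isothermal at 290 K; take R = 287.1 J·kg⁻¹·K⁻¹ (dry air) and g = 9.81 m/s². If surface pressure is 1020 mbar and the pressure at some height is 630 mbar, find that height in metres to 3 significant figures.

z ≈ 4090 m

Scale height: H = RT/g = 287.1 × 290 / 9.81 = 8487.2 m.
Invert the barometric formula: z = H ln(P₀/P).
P₀/P = 1020/630 = 1.6190; ln(1.6190) = 0.48181.
z = 8487.2 × 0.48181 = 4089.2 m.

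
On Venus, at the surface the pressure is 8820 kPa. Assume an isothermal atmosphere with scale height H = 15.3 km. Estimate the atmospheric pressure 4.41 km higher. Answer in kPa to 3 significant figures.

P ≈ 6610 kPa

Barometric formula: P = P₀ exp(−z/H).
z/H = 4410.0/15300 = 0.28824; exp(−0.28824) = 0.74958.
P = 8820 × 0.74958 = 6611.3 kPa.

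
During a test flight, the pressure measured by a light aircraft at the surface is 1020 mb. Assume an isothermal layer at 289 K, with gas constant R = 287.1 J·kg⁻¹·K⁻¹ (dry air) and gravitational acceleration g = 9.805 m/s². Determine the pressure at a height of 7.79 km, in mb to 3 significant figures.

Scale height: H = RT/g = 287.1 × 289 / 9.805 = 8462.2 m.
Barometric formula: P = P₀ exp(−z/H).
z/H = 7790.0/8462.2 = 0.92056; exp(−0.92056) = 0.39830.
P = 1020 × 0.39830 = 406.27 mb.

P ≈ 406 mb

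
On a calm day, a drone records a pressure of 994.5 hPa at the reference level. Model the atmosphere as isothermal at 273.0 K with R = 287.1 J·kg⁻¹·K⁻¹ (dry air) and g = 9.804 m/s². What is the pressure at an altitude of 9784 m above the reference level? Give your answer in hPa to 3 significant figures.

Scale height: H = RT/g = 287.1 × 273.0 / 9.804 = 7994.5 m.
Barometric formula: P = P₀ exp(−z/H).
z/H = 9784.0/7994.5 = 1.2238; exp(−1.2238) = 0.29411.
P = 994.5 × 0.29411 = 292.49 hPa.

P ≈ 292 hPa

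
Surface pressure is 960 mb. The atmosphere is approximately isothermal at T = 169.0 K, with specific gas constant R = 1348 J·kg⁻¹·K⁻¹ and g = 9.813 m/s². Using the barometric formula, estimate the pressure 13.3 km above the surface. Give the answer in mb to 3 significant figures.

Scale height: H = RT/g = 1348 × 169.0 / 9.813 = 23215 m.
Barometric formula: P = P₀ exp(−z/H).
z/H = 13300/23215 = 0.57291; exp(−0.57291) = 0.56388.
P = 960 × 0.56388 = 541.32 mb.

P ≈ 541 mb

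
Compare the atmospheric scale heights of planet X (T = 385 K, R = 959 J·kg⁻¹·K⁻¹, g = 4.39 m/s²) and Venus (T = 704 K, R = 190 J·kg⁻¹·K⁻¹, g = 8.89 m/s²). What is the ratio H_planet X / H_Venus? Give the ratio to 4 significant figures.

H_planet X/H_Venus ≈ 5.590

H = RT/g for each body.
H_planet X = 959 × 385 / 4.39 = 84104 m.
H_Venus = 190 × 704 / 8.89 = 15046 m.
H_planet X/H_Venus = 84104/15046 = 5.5898.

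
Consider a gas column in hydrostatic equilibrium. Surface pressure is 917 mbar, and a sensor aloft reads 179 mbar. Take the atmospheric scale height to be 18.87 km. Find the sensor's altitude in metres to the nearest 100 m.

Invert the barometric formula: z = H ln(P₀/P).
P₀/P = 917/179 = 5.1229; ln(5.1229) = 1.6337.
z = 18870 × 1.6337 = 30828 m.

z ≈ 30800 m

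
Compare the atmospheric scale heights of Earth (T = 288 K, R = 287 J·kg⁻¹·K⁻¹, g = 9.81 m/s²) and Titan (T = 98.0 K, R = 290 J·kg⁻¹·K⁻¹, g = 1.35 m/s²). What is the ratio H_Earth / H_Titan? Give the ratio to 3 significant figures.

H = RT/g for each body.
H_Earth = 287 × 288 / 9.81 = 8425.7 m.
H_Titan = 290 × 98.0 / 1.35 = 21052 m.
H_Earth/H_Titan = 8425.7/21052 = 0.40023.

H_Earth/H_Titan ≈ 0.400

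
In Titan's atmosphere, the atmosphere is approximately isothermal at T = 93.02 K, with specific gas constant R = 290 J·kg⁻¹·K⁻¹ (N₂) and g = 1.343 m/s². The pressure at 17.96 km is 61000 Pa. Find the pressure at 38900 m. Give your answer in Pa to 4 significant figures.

P ≈ 21510 Pa

Scale height: H = RT/g = 290 × 93.02 / 1.343 = 20086 m.
Between two levels, P₂ = P₁ exp(−Δz/H) with Δz = z₂ − z₁.
Δz = 38900 − 17960 = 20940 m; Δz/H = 20940/20086 = 1.0425.
P₂ = 61000 × exp(−1.0425) = 61000 × 0.35257 = 21507 Pa.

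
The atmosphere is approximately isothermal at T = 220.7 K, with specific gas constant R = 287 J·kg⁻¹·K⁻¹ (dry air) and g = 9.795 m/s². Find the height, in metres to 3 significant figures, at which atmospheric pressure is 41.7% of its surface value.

Scale height: H = RT/g = 287 × 220.7 / 9.795 = 6466.7 m.
Set P/P₀ = exp(−z/H) = 0.417, so z = −H ln(0.417).
−ln(0.417) = 0.87467; z = 6466.7 × 0.87467 = 5656.2 m.

z ≈ 5660 m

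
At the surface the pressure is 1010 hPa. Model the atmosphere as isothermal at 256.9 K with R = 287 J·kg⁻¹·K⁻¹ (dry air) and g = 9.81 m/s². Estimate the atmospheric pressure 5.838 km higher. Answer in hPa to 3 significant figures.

Scale height: H = RT/g = 287 × 256.9 / 9.81 = 7515.8 m.
Barometric formula: P = P₀ exp(−z/H).
z/H = 5838.0/7515.8 = 0.77676; exp(−0.77676) = 0.45989.
P = 1010 × 0.45989 = 464.49 hPa.

P ≈ 464 hPa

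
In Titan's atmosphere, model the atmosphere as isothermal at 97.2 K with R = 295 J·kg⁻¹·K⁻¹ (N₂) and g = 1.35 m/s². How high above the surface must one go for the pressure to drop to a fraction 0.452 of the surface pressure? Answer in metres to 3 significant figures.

z ≈ 16900 m

Scale height: H = RT/g = 295 × 97.2 / 1.35 = 21240 m.
Set P/P₀ = exp(−z/H) = 0.452, so z = −H ln(0.452).
−ln(0.452) = 0.79407; z = 21240 × 0.79407 = 16866 m.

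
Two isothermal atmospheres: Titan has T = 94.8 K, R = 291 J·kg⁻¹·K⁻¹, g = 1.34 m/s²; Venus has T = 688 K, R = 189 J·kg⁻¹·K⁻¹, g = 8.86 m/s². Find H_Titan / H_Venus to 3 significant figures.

H_Titan/H_Venus ≈ 1.40

H = RT/g for each body.
H_Titan = 291 × 94.8 / 1.34 = 20587 m.
H_Venus = 189 × 688 / 8.86 = 14676 m.
H_Titan/H_Venus = 20587/14676 = 1.4028.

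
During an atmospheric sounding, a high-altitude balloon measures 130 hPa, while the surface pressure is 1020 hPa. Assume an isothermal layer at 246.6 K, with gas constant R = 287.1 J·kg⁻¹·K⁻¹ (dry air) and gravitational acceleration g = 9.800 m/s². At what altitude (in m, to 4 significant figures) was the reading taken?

z ≈ 14880 m

Scale height: H = RT/g = 287.1 × 246.6 / 9.800 = 7224.4 m.
Invert the barometric formula: z = H ln(P₀/P).
P₀/P = 1020/130 = 7.8462; ln(7.8462) = 2.0600.
z = 7224.4 × 2.0600 = 14882 m.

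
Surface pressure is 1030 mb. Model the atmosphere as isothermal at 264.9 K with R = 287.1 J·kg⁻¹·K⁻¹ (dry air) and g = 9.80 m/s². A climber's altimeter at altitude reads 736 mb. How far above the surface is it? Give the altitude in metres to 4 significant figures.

Scale height: H = RT/g = 287.1 × 264.9 / 9.80 = 7760.5 m.
Invert the barometric formula: z = H ln(P₀/P).
P₀/P = 1030/736 = 1.3995; ln(1.3995) = 0.33612.
z = 7760.5 × 0.33612 = 2608.5 m.

z ≈ 2608 m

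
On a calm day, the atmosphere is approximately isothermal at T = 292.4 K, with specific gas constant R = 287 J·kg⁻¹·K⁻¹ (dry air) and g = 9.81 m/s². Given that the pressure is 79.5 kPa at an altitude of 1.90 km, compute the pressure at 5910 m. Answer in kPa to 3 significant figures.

P ≈ 49.7 kPa

Scale height: H = RT/g = 287 × 292.4 / 9.81 = 8554.4 m.
Between two levels, P₂ = P₁ exp(−Δz/H) with Δz = z₂ − z₁.
Δz = 5910.0 − 1900.0 = 4010.0 m; Δz/H = 4010.0/8554.4 = 0.46876.
P₂ = 79.5 × exp(−0.46876) = 79.5 × 0.62578 = 49.750 kPa.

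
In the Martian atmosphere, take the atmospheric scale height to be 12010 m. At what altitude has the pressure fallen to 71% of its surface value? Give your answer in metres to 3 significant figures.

z ≈ 4110 m

Set P/P₀ = exp(−z/H) = 0.71, so z = −H ln(0.71).
−ln(0.71) = 0.34249; z = 12010 × 0.34249 = 4113.3 m.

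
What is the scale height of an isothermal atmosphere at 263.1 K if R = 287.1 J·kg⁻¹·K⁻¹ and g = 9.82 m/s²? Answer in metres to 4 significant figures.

H ≈ 7692 m

The scale height of an isothermal atmosphere is H = RT/g.
H = 287.1 × 263.1 / 9.82 = 75536/9.82 = 7692.1 m.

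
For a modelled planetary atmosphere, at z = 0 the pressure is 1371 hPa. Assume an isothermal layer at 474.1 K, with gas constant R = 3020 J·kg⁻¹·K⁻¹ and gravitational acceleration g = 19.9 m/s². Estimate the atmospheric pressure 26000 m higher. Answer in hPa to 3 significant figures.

Scale height: H = RT/g = 3020 × 474.1 / 19.9 = 71949 m.
Barometric formula: P = P₀ exp(−z/H).
z/H = 26000/71949 = 0.36137; exp(−0.36137) = 0.69672.
P = 1371 × 0.69672 = 955.20 hPa.

P ≈ 955 hPa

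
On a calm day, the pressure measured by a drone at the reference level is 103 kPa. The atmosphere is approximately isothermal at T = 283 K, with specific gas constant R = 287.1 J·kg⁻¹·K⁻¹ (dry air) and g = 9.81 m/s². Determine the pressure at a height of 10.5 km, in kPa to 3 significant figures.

P ≈ 29.0 kPa

Scale height: H = RT/g = 287.1 × 283 / 9.81 = 8282.3 m.
Barometric formula: P = P₀ exp(−z/H).
z/H = 10500/8282.3 = 1.2678; exp(−1.2678) = 0.28145.
P = 103 × 0.28145 = 28.989 kPa.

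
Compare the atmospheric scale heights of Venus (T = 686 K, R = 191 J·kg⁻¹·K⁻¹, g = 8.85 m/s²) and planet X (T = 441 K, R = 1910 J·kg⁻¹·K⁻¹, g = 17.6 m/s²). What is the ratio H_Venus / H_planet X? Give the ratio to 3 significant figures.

H_Venus/H_planet X ≈ 0.309

H = RT/g for each body.
H_Venus = 191 × 686 / 8.85 = 14805 m.
H_planet X = 1910 × 441 / 17.6 = 47859 m.
H_Venus/H_planet X = 14805/47859 = 0.30935.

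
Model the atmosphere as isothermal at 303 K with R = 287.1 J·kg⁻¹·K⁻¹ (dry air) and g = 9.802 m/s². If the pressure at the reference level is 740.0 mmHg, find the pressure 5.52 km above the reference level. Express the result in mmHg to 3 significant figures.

Scale height: H = RT/g = 287.1 × 303 / 9.802 = 8874.9 m.
Barometric formula: P = P₀ exp(−z/H).
z/H = 5520.0/8874.9 = 0.62198; exp(−0.62198) = 0.53688.
P = 740.0 × 0.53688 = 397.29 mmHg.

P ≈ 397 mmHg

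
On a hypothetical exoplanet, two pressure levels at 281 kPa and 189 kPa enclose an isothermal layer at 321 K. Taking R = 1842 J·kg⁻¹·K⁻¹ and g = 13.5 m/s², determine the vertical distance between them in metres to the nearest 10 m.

Δz ≈ 17370 m

Hypsometric equation: Δz = (R T̄/g) ln(P₁/P₂).
R T̄/g = 1842 × 321 / 13.5 = 43799 m.
ln(281/189) = ln(1.4868) = 0.39663.
Δz = 43799 × 0.39663 = 17372 m.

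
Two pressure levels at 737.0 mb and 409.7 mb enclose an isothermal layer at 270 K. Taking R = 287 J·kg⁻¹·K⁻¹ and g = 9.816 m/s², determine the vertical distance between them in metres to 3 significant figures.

Δz ≈ 4640 m

Hypsometric equation: Δz = (R T̄/g) ln(P₁/P₂).
R T̄/g = 287 × 270 / 9.816 = 7894.3 m.
ln(737.0/409.7) = ln(1.7989) = 0.58718.
Δz = 7894.3 × 0.58718 = 4635.4 m.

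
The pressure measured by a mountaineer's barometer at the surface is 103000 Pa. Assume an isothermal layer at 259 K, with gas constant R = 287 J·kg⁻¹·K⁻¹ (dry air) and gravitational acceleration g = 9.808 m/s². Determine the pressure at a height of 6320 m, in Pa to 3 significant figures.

P ≈ 44700 Pa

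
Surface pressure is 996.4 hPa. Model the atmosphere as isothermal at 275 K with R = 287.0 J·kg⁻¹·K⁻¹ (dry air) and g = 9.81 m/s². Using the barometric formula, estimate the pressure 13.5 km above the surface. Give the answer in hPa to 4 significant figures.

Scale height: H = RT/g = 287.0 × 275 / 9.81 = 8045.4 m.
Barometric formula: P = P₀ exp(−z/H).
z/H = 13500/8045.4 = 1.6780; exp(−1.6780) = 0.18675.
P = 996.4 × 0.18675 = 186.08 hPa.

P ≈ 186.1 hPa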